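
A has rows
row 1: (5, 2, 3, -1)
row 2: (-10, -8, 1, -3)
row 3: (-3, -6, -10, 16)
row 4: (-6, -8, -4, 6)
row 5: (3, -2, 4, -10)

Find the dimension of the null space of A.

0

Row reduce to echelon form.
R2 ← R2 + (2)·R1: [0, -4, 7, -5]
R3 ← R3 + (3/5)·R1: [0, -24/5, -41/5, 77/5]
R4 ← R4 + (6/5)·R1: [0, -28/5, -2/5, 24/5]
R5 ← R5 − (3/5)·R1: [0, -16/5, 11/5, -47/5]
R3 ← R3 − (6/5)·R2: [0, 0, -83/5, 107/5]
R4 ← R4 − (7/5)·R2: [0, 0, -51/5, 59/5]
R5 ← R5 − (4/5)·R2: [0, 0, -17/5, -27/5]
R4 ← R4 − (51/83)·R3: [0, 0, 0, -112/83]
R5 ← R5 − (17/83)·R3: [0, 0, 0, -812/83]
R5 ← R5 − (29/4)·R4: [0, 0, 0, 0]
4 nonzero rows, so rank(A) = 4.
A has 4 columns; by rank–nullity, nullity = 4 − 4 = 0.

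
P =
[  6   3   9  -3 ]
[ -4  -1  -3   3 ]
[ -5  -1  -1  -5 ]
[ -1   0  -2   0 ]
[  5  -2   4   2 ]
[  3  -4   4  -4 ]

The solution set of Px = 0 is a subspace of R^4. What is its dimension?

Row reduce to echelon form.
R2 ← R2 + (2/3)·R1: [0, 1, 3, 1]
R3 ← R3 + (5/6)·R1: [0, 3/2, 13/2, -15/2]
R4 ← R4 + (1/6)·R1: [0, 1/2, -1/2, -1/2]
R5 ← R5 − (5/6)·R1: [0, -9/2, -7/2, 9/2]
R6 ← R6 − (1/2)·R1: [0, -11/2, -1/2, -5/2]
R3 ← R3 − (3/2)·R2: [0, 0, 2, -9]
R4 ← R4 − (1/2)·R2: [0, 0, -2, -1]
R5 ← R5 + (9/2)·R2: [0, 0, 10, 9]
R6 ← R6 + (11/2)·R2: [0, 0, 16, 3]
R4 ← R4 + R3: [0, 0, 0, -10]
R5 ← R5 − (5)·R3: [0, 0, 0, 54]
R6 ← R6 − (8)·R3: [0, 0, 0, 75]
R5 ← R5 + (27/5)·R4: [0, 0, 0, 0]
R6 ← R6 + (15/2)·R4: [0, 0, 0, 0]
4 nonzero rows, so rank(P) = 4.
P has 4 columns; by rank–nullity, nullity = 4 − 4 = 0.

0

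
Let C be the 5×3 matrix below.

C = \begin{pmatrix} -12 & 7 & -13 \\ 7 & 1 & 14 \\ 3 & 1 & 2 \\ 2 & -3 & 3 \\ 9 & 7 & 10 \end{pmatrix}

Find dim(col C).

3

Row reduce to echelon form.
R2 ← R2 + (7/12)·R1: [0, 61/12, 77/12]
R3 ← R3 + (1/4)·R1: [0, 11/4, -5/4]
R4 ← R4 + (1/6)·R1: [0, -11/6, 5/6]
R5 ← R5 + (3/4)·R1: [0, 49/4, 1/4]
R3 ← R3 − (33/61)·R2: [0, 0, -288/61]
R4 ← R4 + (22/61)·R2: [0, 0, 192/61]
R5 ← R5 − (147/61)·R2: [0, 0, -928/61]
R4 ← R4 + (2/3)·R3: [0, 0, 0]
R5 ← R5 − (29/9)·R3: [0, 0, 0]
Echelon form has 3 nonzero rows, so rank(C) = 3.
The column space has dimension equal to the rank: 3.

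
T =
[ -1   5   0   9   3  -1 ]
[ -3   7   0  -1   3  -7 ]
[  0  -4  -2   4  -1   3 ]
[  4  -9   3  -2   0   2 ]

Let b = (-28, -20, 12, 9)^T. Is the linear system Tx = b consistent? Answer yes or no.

yes

Row reduce the augmented matrix [T | b].
R2 ← R2 − (3)·R1: [0, -8, 0, -28, -6, -4, 64]
R4 ← R4 + (4)·R1: [0, 11, 3, 34, 12, -2, -103]
R3 ← R3 − (1/2)·R2: [0, 0, -2, 18, 2, 5, -20]
R4 ← R4 + (11/8)·R2: [0, 0, 3, -9/2, 15/4, -15/2, -15]
R4 ← R4 + (3/2)·R3: [0, 0, 0, 45/2, 27/4, 0, -45]
The echelon form has 4 nonzero rows, and every pivot lies in the first 6 columns, so rank(T) = rank([T|b]) = 4.
The system is consistent.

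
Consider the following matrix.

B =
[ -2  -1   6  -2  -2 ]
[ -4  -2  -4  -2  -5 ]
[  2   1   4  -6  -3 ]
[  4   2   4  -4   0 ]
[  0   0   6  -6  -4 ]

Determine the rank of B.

3

Row reduce to echelon form.
R2 ← R2 − (2)·R1: [0, 0, -16, 2, -1]
R3 ← R3 + R1: [0, 0, 10, -8, -5]
R4 ← R4 + (2)·R1: [0, 0, 16, -8, -4]
R3 ← R3 + (5/8)·R2: [0, 0, 0, -27/4, -45/8]
R4 ← R4 + R2: [0, 0, 0, -6, -5]
R5 ← R5 + (3/8)·R2: [0, 0, 0, -21/4, -35/8]
R4 ← R4 − (8/9)·R3: [0, 0, 0, 0, 0]
R5 ← R5 − (7/9)·R3: [0, 0, 0, 0, 0]
Echelon form has 3 nonzero rows, so rank(B) = 3.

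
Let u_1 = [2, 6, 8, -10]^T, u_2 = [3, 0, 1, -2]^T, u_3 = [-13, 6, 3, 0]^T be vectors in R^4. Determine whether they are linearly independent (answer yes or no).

no

Form the matrix with these vectors as rows and row reduce.
R2 ← R2 − (3/2)·R1: [0, -9, -11, 13]
R3 ← R3 + (13/2)·R1: [0, 45, 55, -65]
R3 ← R3 + (5)·R2: [0, 0, 0, 0]
2 nonzero rows, so the 3 vectors span a space of dimension 2.
Since 2 < 3, the vectors are linearly dependent.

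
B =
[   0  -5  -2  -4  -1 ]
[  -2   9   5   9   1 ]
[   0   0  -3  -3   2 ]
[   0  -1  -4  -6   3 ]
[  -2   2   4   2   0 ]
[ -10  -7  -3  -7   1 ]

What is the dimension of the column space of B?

Row reduce to echelon form.
Swap R1 ↔ R2
R5 ← R5 − R1: [0, -7, -1, -7, -1]
R6 ← R6 − (5)·R1: [0, -52, -28, -52, -4]
R4 ← R4 − (1/5)·R2: [0, 0, -18/5, -26/5, 16/5]
R5 ← R5 − (7/5)·R2: [0, 0, 9/5, -7/5, 2/5]
R6 ← R6 − (52/5)·R2: [0, 0, -36/5, -52/5, 32/5]
R4 ← R4 − (6/5)·R3: [0, 0, 0, -8/5, 4/5]
R5 ← R5 + (3/5)·R3: [0, 0, 0, -16/5, 8/5]
R6 ← R6 − (12/5)·R3: [0, 0, 0, -16/5, 8/5]
R5 ← R5 − (2)·R4: [0, 0, 0, 0, 0]
R6 ← R6 − (2)·R4: [0, 0, 0, 0, 0]
Echelon form has 4 nonzero rows, so rank(B) = 4.
The column space has dimension equal to the rank: 4.

4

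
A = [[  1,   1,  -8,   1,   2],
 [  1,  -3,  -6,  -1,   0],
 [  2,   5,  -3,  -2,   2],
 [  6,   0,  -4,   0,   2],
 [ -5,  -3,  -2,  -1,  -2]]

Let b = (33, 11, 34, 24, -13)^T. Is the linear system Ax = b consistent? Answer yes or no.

yes

Row reduce the augmented matrix [A | b].
R2 ← R2 − R1: [0, -4, 2, -2, -2, -22]
R3 ← R3 − (2)·R1: [0, 3, 13, -4, -2, -32]
R4 ← R4 − (6)·R1: [0, -6, 44, -6, -10, -174]
R5 ← R5 + (5)·R1: [0, 2, -42, 4, 8, 152]
R3 ← R3 + (3/4)·R2: [0, 0, 29/2, -11/2, -7/2, -97/2]
R4 ← R4 − (3/2)·R2: [0, 0, 41, -3, -7, -141]
R5 ← R5 + (1/2)·R2: [0, 0, -41, 3, 7, 141]
R4 ← R4 − (82/29)·R3: [0, 0, 0, 364/29, 84/29, -112/29]
R5 ← R5 + (82/29)·R3: [0, 0, 0, -364/29, -84/29, 112/29]
R5 ← R5 + R4: [0, 0, 0, 0, 0, 0]
The echelon form has 4 nonzero rows, and every pivot lies in the first 5 columns, so rank(A) = rank([A|b]) = 4.
The system is consistent.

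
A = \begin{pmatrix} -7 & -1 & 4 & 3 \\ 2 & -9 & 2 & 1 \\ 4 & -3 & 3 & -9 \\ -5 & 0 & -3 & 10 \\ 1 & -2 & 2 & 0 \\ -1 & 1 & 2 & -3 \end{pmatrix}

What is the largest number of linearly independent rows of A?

4

Row reduce to echelon form.
R2 ← R2 + (2/7)·R1: [0, -65/7, 22/7, 13/7]
R3 ← R3 + (4/7)·R1: [0, -25/7, 37/7, -51/7]
R4 ← R4 − (5/7)·R1: [0, 5/7, -41/7, 55/7]
R5 ← R5 + (1/7)·R1: [0, -15/7, 18/7, 3/7]
R6 ← R6 − (1/7)·R1: [0, 8/7, 10/7, -24/7]
R3 ← R3 − (5/13)·R2: [0, 0, 53/13, -8]
R4 ← R4 + (1/13)·R2: [0, 0, -73/13, 8]
R5 ← R5 − (3/13)·R2: [0, 0, 24/13, 0]
R6 ← R6 + (8/65)·R2: [0, 0, 118/65, -16/5]
R4 ← R4 + (73/53)·R3: [0, 0, 0, -160/53]
R5 ← R5 − (24/53)·R3: [0, 0, 0, 192/53]
R6 ← R6 − (118/265)·R3: [0, 0, 0, 96/265]
R5 ← R5 + (6/5)·R4: [0, 0, 0, 0]
R6 ← R6 + (3/25)·R4: [0, 0, 0, 0]
Echelon form has 4 nonzero rows, so rank(A) = 4.
The rank gives the maximum number of linearly independent rows: 4.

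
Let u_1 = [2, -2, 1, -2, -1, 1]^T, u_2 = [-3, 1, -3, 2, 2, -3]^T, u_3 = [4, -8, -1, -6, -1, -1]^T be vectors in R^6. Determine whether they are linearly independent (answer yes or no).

no

Form the matrix with these vectors as rows and row reduce.
R2 ← R2 + (3/2)·R1: [0, -2, -3/2, -1, 1/2, -3/2]
R3 ← R3 − (2)·R1: [0, -4, -3, -2, 1, -3]
R3 ← R3 − (2)·R2: [0, 0, 0, 0, 0, 0]
2 nonzero rows, so the 3 vectors span a space of dimension 2.
Since 2 < 3, the vectors are linearly dependent.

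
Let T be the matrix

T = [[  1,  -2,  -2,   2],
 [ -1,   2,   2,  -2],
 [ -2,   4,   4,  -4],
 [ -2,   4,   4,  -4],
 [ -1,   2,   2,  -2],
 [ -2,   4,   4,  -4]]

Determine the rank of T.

1

Row reduce to echelon form.
R2 ← R2 + R1: [0, 0, 0, 0]
R3 ← R3 + (2)·R1: [0, 0, 0, 0]
R4 ← R4 + (2)·R1: [0, 0, 0, 0]
R5 ← R5 + R1: [0, 0, 0, 0]
R6 ← R6 + (2)·R1: [0, 0, 0, 0]
Echelon form has 1 nonzero row, so rank(T) = 1.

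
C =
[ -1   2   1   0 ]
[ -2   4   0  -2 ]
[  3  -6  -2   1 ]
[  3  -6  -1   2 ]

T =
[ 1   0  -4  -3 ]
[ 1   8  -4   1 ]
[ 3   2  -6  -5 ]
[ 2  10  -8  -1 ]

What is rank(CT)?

2

First compute CT:
[[  4,  18, -10,   0],
 [ -2,  12,   8,  12],
 [ -7, -42,  16,  -6],
 [ -2, -30,   2, -12]]
Now row reduce the product.
R2 ← R2 + (1/2)·R1: [0, 21, 3, 12]
R3 ← R3 + (7/4)·R1: [0, -21/2, -3/2, -6]
R4 ← R4 + (1/2)·R1: [0, -21, -3, -12]
R3 ← R3 + (1/2)·R2: [0, 0, 0, 0]
R4 ← R4 + R2: [0, 0, 0, 0]
2 nonzero rows, so rank(CT) = 2.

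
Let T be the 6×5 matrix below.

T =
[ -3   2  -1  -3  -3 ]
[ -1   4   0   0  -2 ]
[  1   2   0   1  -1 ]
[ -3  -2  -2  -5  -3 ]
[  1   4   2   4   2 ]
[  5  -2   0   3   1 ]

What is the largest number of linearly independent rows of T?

3

Row reduce to echelon form.
R2 ← R2 − (1/3)·R1: [0, 10/3, 1/3, 1, -1]
R3 ← R3 + (1/3)·R1: [0, 8/3, -1/3, 0, -2]
R4 ← R4 − R1: [0, -4, -1, -2, 0]
R5 ← R5 + (1/3)·R1: [0, 14/3, 5/3, 3, 1]
R6 ← R6 + (5/3)·R1: [0, 4/3, -5/3, -2, -4]
R3 ← R3 − (4/5)·R2: [0, 0, -3/5, -4/5, -6/5]
R4 ← R4 + (6/5)·R2: [0, 0, -3/5, -4/5, -6/5]
R5 ← R5 − (7/5)·R2: [0, 0, 6/5, 8/5, 12/5]
R6 ← R6 − (2/5)·R2: [0, 0, -9/5, -12/5, -18/5]
R4 ← R4 − R3: [0, 0, 0, 0, 0]
R5 ← R5 + (2)·R3: [0, 0, 0, 0, 0]
R6 ← R6 − (3)·R3: [0, 0, 0, 0, 0]
Echelon form has 3 nonzero rows, so rank(T) = 3.
The rank gives the maximum number of linearly independent rows: 3.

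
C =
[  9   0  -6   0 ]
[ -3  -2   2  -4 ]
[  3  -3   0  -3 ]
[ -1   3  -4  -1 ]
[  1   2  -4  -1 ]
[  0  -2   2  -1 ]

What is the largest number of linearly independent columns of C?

Row reduce to echelon form.
R2 ← R2 + (1/3)·R1: [0, -2, 0, -4]
R3 ← R3 − (1/3)·R1: [0, -3, 2, -3]
R4 ← R4 + (1/9)·R1: [0, 3, -14/3, -1]
R5 ← R5 − (1/9)·R1: [0, 2, -10/3, -1]
R3 ← R3 − (3/2)·R2: [0, 0, 2, 3]
R4 ← R4 + (3/2)·R2: [0, 0, -14/3, -7]
R5 ← R5 + R2: [0, 0, -10/3, -5]
R6 ← R6 − R2: [0, 0, 2, 3]
R4 ← R4 + (7/3)·R3: [0, 0, 0, 0]
R5 ← R5 + (5/3)·R3: [0, 0, 0, 0]
R6 ← R6 − R3: [0, 0, 0, 0]
Echelon form has 3 nonzero rows, so rank(C) = 3.
The rank gives the maximum number of linearly independent columns: 3.

3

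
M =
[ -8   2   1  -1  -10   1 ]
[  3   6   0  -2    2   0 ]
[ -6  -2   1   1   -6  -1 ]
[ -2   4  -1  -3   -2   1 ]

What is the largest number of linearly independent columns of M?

4

Row reduce to echelon form.
R2 ← R2 + (3/8)·R1: [0, 27/4, 3/8, -19/8, -7/4, 3/8]
R3 ← R3 − (3/4)·R1: [0, -7/2, 1/4, 7/4, 3/2, -7/4]
R4 ← R4 − (1/4)·R1: [0, 7/2, -5/4, -11/4, 1/2, 3/4]
R3 ← R3 + (14/27)·R2: [0, 0, 4/9, 14/27, 16/27, -14/9]
R4 ← R4 − (14/27)·R2: [0, 0, -13/9, -41/27, 38/27, 5/9]
R4 ← R4 + (13/4)·R3: [0, 0, 0, 1/6, 10/3, -9/2]
Echelon form has 4 nonzero rows, so rank(M) = 4.
The rank gives the maximum number of linearly independent columns: 4.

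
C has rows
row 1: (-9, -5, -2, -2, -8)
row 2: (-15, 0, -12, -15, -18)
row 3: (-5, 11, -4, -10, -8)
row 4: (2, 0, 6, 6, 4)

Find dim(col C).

Row reduce to echelon form.
R2 ← R2 − (5/3)·R1: [0, 25/3, -26/3, -35/3, -14/3]
R3 ← R3 − (5/9)·R1: [0, 124/9, -26/9, -80/9, -32/9]
R4 ← R4 + (2/9)·R1: [0, -10/9, 50/9, 50/9, 20/9]
R3 ← R3 − (124/75)·R2: [0, 0, 286/25, 52/5, 104/25]
R4 ← R4 + (2/15)·R2: [0, 0, 22/5, 4, 8/5]
R4 ← R4 − (5/13)·R3: [0, 0, 0, 0, 0]
Echelon form has 3 nonzero rows, so rank(C) = 3.
The column space has dimension equal to the rank: 3.

3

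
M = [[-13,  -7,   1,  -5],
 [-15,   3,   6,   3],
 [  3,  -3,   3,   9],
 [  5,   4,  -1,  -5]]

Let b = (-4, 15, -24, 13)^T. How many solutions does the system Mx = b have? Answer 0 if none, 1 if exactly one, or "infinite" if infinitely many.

Row reduce the augmented matrix [M | b].
R2 ← R2 − (15/13)·R1: [0, 144/13, 63/13, 114/13, 255/13]
R3 ← R3 + (3/13)·R1: [0, -60/13, 42/13, 102/13, -324/13]
R4 ← R4 + (5/13)·R1: [0, 17/13, -8/13, -90/13, 149/13]
R3 ← R3 + (5/12)·R2: [0, 0, 21/4, 23/2, -67/4]
R4 ← R4 − (17/144)·R2: [0, 0, -19/16, -191/24, 439/48]
R4 ← R4 + (19/84)·R3: [0, 0, 0, -75/14, 75/14]
The echelon form has 4 nonzero rows, and every pivot lies in the first 4 columns, so rank(M) = rank([M|b]) = 4.
The system is consistent.
rank = 4 = number of unknowns, so the solution is unique.

1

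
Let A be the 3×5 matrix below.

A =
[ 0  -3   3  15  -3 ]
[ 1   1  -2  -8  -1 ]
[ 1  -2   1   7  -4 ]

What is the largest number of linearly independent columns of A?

2

Row reduce to echelon form.
Swap R1 ↔ R2
R3 ← R3 − R1: [0, -3, 3, 15, -3]
R3 ← R3 − R2: [0, 0, 0, 0, 0]
Echelon form has 2 nonzero rows, so rank(A) = 2.
The rank gives the maximum number of linearly independent columns: 2.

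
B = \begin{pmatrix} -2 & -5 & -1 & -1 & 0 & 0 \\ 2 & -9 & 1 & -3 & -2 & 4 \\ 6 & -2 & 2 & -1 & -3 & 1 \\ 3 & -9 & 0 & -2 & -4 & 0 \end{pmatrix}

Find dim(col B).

4

Row reduce to echelon form.
R2 ← R2 + R1: [0, -14, 0, -4, -2, 4]
R3 ← R3 + (3)·R1: [0, -17, -1, -4, -3, 1]
R4 ← R4 + (3/2)·R1: [0, -33/2, -3/2, -7/2, -4, 0]
R3 ← R3 − (17/14)·R2: [0, 0, -1, 6/7, -4/7, -27/7]
R4 ← R4 − (33/28)·R2: [0, 0, -3/2, 17/14, -23/14, -33/7]
R4 ← R4 − (3/2)·R3: [0, 0, 0, -1/14, -11/14, 15/14]
Echelon form has 4 nonzero rows, so rank(B) = 4.
The column space has dimension equal to the rank: 4.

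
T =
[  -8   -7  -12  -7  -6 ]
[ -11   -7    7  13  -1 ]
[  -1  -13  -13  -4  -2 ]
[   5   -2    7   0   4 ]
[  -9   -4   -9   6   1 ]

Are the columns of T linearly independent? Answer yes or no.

Row reduce T to echelon form.
R2 ← R2 − (11/8)·R1: [0, 21/8, 47/2, 181/8, 29/4]
R3 ← R3 − (1/8)·R1: [0, -97/8, -23/2, -25/8, -5/4]
R4 ← R4 + (5/8)·R1: [0, -51/8, -1/2, -35/8, 1/4]
R5 ← R5 − (9/8)·R1: [0, 31/8, 9/2, 111/8, 31/4]
R3 ← R3 + (97/21)·R2: [0, 0, 2038/21, 2129/21, 677/21]
R4 ← R4 + (17/7)·R2: [0, 0, 396/7, 354/7, 125/7]
R5 ← R5 − (31/21)·R2: [0, 0, -634/21, -410/21, -62/21]
R4 ← R4 − (594/1019)·R3: [0, 0, 0, -8688/1019, -953/1019]
R5 ← R5 + (317/1019)·R3: [0, 0, 0, 12243/1019, 7211/1019]
R5 ← R5 + (4081/2896)·R4: [0, 0, 0, 0, 16677/2896]
5 pivots among 5 columns.
Every column is a pivot column, so the columns are linearly independent.

yes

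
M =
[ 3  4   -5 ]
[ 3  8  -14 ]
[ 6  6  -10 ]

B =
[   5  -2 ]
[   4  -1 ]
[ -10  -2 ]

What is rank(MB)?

2

First compute MB:
[[ 81,   0],
 [187,  14],
 [154,   2]]
Now row reduce the product.
R2 ← R2 − (187/81)·R1: [0, 14]
R3 ← R3 − (154/81)·R1: [0, 2]
R3 ← R3 − (1/7)·R2: [0, 0]
2 nonzero rows, so rank(MB) = 2.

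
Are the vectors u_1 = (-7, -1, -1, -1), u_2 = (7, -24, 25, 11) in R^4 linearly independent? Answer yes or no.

yes

Form the matrix with these vectors as rows and row reduce.
R2 ← R2 + R1: [0, -25, 24, 10]
2 nonzero rows, so the 2 vectors span a space of dimension 2.
Since 2 = 2, the vectors are linearly independent.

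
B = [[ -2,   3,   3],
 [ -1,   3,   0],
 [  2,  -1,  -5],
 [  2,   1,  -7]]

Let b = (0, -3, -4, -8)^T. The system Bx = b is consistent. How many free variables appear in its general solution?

Row reduce the augmented matrix [B | b].
R2 ← R2 − (1/2)·R1: [0, 3/2, -3/2, -3]
R3 ← R3 + R1: [0, 2, -2, -4]
R4 ← R4 + R1: [0, 4, -4, -8]
R3 ← R3 − (4/3)·R2: [0, 0, 0, 0]
R4 ← R4 − (8/3)·R2: [0, 0, 0, 0]
The echelon form has 2 nonzero rows, and every pivot lies in the first 3 columns, so rank(B) = rank([B|b]) = 2.
The system is consistent.
Free variables = (unknowns) − (rank) = 3 − 2 = 1.

1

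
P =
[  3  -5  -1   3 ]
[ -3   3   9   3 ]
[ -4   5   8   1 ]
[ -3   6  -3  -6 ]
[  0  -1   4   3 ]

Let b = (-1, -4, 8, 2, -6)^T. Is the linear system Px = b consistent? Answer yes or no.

Row reduce the augmented matrix [P | b].
R2 ← R2 + R1: [0, -2, 8, 6, -5]
R3 ← R3 + (4/3)·R1: [0, -5/3, 20/3, 5, 20/3]
R4 ← R4 + R1: [0, 1, -4, -3, 1]
R3 ← R3 − (5/6)·R2: [0, 0, 0, 0, 65/6]
R4 ← R4 + (1/2)·R2: [0, 0, 0, 0, -3/2]
R5 ← R5 − (1/2)·R2: [0, 0, 0, 0, -7/2]
R4 ← R4 + (9/65)·R3: [0, 0, 0, 0, 0]
R5 ← R5 + (21/65)·R3: [0, 0, 0, 0, 0]
The echelon form has 3 nonzero rows; the last pivot sits in the augmented column, so rank(P) = 2 but rank([P|b]) = 3.
Since the ranks differ, the system is inconsistent.

no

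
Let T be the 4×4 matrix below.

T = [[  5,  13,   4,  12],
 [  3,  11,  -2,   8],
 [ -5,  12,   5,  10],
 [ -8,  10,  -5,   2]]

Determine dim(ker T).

Row reduce to echelon form.
R2 ← R2 − (3/5)·R1: [0, 16/5, -22/5, 4/5]
R3 ← R3 + R1: [0, 25, 9, 22]
R4 ← R4 + (8/5)·R1: [0, 154/5, 7/5, 106/5]
R3 ← R3 − (125/16)·R2: [0, 0, 347/8, 63/4]
R4 ← R4 − (77/8)·R2: [0, 0, 175/4, 27/2]
R4 ← R4 − (350/347)·R3: [0, 0, 0, -828/347]
4 nonzero rows, so rank(T) = 4.
T has 4 columns; by rank–nullity, nullity = 4 − 4 = 0.

0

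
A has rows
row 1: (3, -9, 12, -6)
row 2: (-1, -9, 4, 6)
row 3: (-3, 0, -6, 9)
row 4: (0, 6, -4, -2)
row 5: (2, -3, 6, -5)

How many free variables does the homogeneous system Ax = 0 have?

Row reduce to echelon form.
R2 ← R2 + (1/3)·R1: [0, -12, 8, 4]
R3 ← R3 + R1: [0, -9, 6, 3]
R5 ← R5 − (2/3)·R1: [0, 3, -2, -1]
R3 ← R3 − (3/4)·R2: [0, 0, 0, 0]
R4 ← R4 + (1/2)·R2: [0, 0, 0, 0]
R5 ← R5 + (1/4)·R2: [0, 0, 0, 0]
2 nonzero rows, so rank(A) = 2.
A has 4 columns; by rank–nullity, nullity = 4 − 2 = 2.

2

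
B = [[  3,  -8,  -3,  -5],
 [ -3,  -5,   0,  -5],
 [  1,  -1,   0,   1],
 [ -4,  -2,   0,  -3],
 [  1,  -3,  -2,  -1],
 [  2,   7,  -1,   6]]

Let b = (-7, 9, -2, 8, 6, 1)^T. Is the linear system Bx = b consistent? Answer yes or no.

Row reduce the augmented matrix [B | b].
R2 ← R2 + R1: [0, -13, -3, -10, 2]
R3 ← R3 − (1/3)·R1: [0, 5/3, 1, 8/3, 1/3]
R4 ← R4 + (4/3)·R1: [0, -38/3, -4, -29/3, -4/3]
R5 ← R5 − (1/3)·R1: [0, -1/3, -1, 2/3, 25/3]
R6 ← R6 − (2/3)·R1: [0, 37/3, 1, 28/3, 17/3]
R3 ← R3 + (5/39)·R2: [0, 0, 8/13, 18/13, 23/39]
R4 ← R4 − (38/39)·R2: [0, 0, -14/13, 1/13, -128/39]
R5 ← R5 − (1/39)·R2: [0, 0, -12/13, 12/13, 323/39]
R6 ← R6 + (37/39)·R2: [0, 0, -24/13, -2/13, 295/39]
R4 ← R4 + (7/4)·R3: [0, 0, 0, 5/2, -9/4]
R5 ← R5 + (3/2)·R3: [0, 0, 0, 3, 55/6]
R6 ← R6 + (3)·R3: [0, 0, 0, 4, 28/3]
R5 ← R5 − (6/5)·R4: [0, 0, 0, 0, 178/15]
R6 ← R6 − (8/5)·R4: [0, 0, 0, 0, 194/15]
R6 ← R6 − (97/89)·R5: [0, 0, 0, 0, 0]
The echelon form has 5 nonzero rows; the last pivot sits in the augmented column, so rank(B) = 4 but rank([B|b]) = 5.
Since the ranks differ, the system is inconsistent.

no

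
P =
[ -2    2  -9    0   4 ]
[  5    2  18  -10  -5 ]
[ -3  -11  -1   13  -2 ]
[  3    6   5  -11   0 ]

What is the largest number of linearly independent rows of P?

Row reduce to echelon form.
R2 ← R2 + (5/2)·R1: [0, 7, -9/2, -10, 5]
R3 ← R3 − (3/2)·R1: [0, -14, 25/2, 13, -8]
R4 ← R4 + (3/2)·R1: [0, 9, -17/2, -11, 6]
R3 ← R3 + (2)·R2: [0, 0, 7/2, -7, 2]
R4 ← R4 − (9/7)·R2: [0, 0, -19/7, 13/7, -3/7]
R4 ← R4 + (38/49)·R3: [0, 0, 0, -25/7, 55/49]
Echelon form has 4 nonzero rows, so rank(P) = 4.
The rank gives the maximum number of linearly independent rows: 4.

4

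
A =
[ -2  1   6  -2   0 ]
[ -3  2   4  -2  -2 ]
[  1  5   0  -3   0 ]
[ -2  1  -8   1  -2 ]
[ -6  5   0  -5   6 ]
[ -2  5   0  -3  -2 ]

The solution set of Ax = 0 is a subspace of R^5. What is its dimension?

1

Row reduce to echelon form.
R2 ← R2 − (3/2)·R1: [0, 1/2, -5, 1, -2]
R3 ← R3 + (1/2)·R1: [0, 11/2, 3, -4, 0]
R4 ← R4 − R1: [0, 0, -14, 3, -2]
R5 ← R5 − (3)·R1: [0, 2, -18, 1, 6]
R6 ← R6 − R1: [0, 4, -6, -1, -2]
R3 ← R3 − (11)·R2: [0, 0, 58, -15, 22]
R5 ← R5 − (4)·R2: [0, 0, 2, -3, 14]
R6 ← R6 − (8)·R2: [0, 0, 34, -9, 14]
R4 ← R4 + (7/29)·R3: [0, 0, 0, -18/29, 96/29]
R5 ← R5 − (1/29)·R3: [0, 0, 0, -72/29, 384/29]
R6 ← R6 − (17/29)·R3: [0, 0, 0, -6/29, 32/29]
R5 ← R5 − (4)·R4: [0, 0, 0, 0, 0]
R6 ← R6 − (1/3)·R4: [0, 0, 0, 0, 0]
4 nonzero rows, so rank(A) = 4.
A has 5 columns; by rank–nullity, nullity = 5 − 4 = 1.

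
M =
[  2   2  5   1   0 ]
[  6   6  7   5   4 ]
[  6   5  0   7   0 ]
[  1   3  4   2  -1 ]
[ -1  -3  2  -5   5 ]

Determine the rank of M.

5

Row reduce to echelon form.
R2 ← R2 − (3)·R1: [0, 0, -8, 2, 4]
R3 ← R3 − (3)·R1: [0, -1, -15, 4, 0]
R4 ← R4 − (1/2)·R1: [0, 2, 3/2, 3/2, -1]
R5 ← R5 + (1/2)·R1: [0, -2, 9/2, -9/2, 5]
Swap R2 ↔ R3
R4 ← R4 + (2)·R2: [0, 0, -57/2, 19/2, -1]
R5 ← R5 − (2)·R2: [0, 0, 69/2, -25/2, 5]
R4 ← R4 − (57/16)·R3: [0, 0, 0, 19/8, -61/4]
R5 ← R5 + (69/16)·R3: [0, 0, 0, -31/8, 89/4]
R5 ← R5 + (31/19)·R4: [0, 0, 0, 0, -50/19]
Echelon form has 5 nonzero rows, so rank(M) = 5.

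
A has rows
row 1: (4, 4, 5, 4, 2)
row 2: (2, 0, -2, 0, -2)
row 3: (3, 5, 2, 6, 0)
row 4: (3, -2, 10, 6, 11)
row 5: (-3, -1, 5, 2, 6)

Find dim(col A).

5

Row reduce to echelon form.
R2 ← R2 − (1/2)·R1: [0, -2, -9/2, -2, -3]
R3 ← R3 − (3/4)·R1: [0, 2, -7/4, 3, -3/2]
R4 ← R4 − (3/4)·R1: [0, -5, 25/4, 3, 19/2]
R5 ← R5 + (3/4)·R1: [0, 2, 35/4, 5, 15/2]
R3 ← R3 + R2: [0, 0, -25/4, 1, -9/2]
R4 ← R4 − (5/2)·R2: [0, 0, 35/2, 8, 17]
R5 ← R5 + R2: [0, 0, 17/4, 3, 9/2]
R4 ← R4 + (14/5)·R3: [0, 0, 0, 54/5, 22/5]
R5 ← R5 + (17/25)·R3: [0, 0, 0, 92/25, 36/25]
R5 ← R5 − (46/135)·R4: [0, 0, 0, 0, -8/135]
Echelon form has 5 nonzero rows, so rank(A) = 5.
The column space has dimension equal to the rank: 5.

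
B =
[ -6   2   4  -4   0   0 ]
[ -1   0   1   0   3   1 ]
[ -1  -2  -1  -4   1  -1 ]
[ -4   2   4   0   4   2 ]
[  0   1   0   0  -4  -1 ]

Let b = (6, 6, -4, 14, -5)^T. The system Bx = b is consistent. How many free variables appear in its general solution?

Row reduce the augmented matrix [B | b].
R2 ← R2 − (1/6)·R1: [0, -1/3, 1/3, 2/3, 3, 1, 5]
R3 ← R3 − (1/6)·R1: [0, -7/3, -5/3, -10/3, 1, -1, -5]
R4 ← R4 − (2/3)·R1: [0, 2/3, 4/3, 8/3, 4, 2, 10]
R3 ← R3 − (7)·R2: [0, 0, -4, -8, -20, -8, -40]
R4 ← R4 + (2)·R2: [0, 0, 2, 4, 10, 4, 20]
R5 ← R5 + (3)·R2: [0, 0, 1, 2, 5, 2, 10]
R4 ← R4 + (1/2)·R3: [0, 0, 0, 0, 0, 0, 0]
R5 ← R5 + (1/4)·R3: [0, 0, 0, 0, 0, 0, 0]
The echelon form has 3 nonzero rows, and every pivot lies in the first 6 columns, so rank(B) = rank([B|b]) = 3.
The system is consistent.
Free variables = (unknowns) − (rank) = 6 − 3 = 3.

3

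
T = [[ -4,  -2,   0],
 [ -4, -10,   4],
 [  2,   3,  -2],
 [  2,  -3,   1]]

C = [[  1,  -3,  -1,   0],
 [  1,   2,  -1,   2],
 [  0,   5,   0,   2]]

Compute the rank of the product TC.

2

First compute TC:
[[ -6,   8,   6,  -4],
 [-14,  12,  14, -12],
 [  5, -10,  -5,   2],
 [ -1,  -7,   1,  -4]]
Now row reduce the product.
R2 ← R2 − (7/3)·R1: [0, -20/3, 0, -8/3]
R3 ← R3 + (5/6)·R1: [0, -10/3, 0, -4/3]
R4 ← R4 − (1/6)·R1: [0, -25/3, 0, -10/3]
R3 ← R3 − (1/2)·R2: [0, 0, 0, 0]
R4 ← R4 − (5/4)·R2: [0, 0, 0, 0]
2 nonzero rows, so rank(TC) = 2.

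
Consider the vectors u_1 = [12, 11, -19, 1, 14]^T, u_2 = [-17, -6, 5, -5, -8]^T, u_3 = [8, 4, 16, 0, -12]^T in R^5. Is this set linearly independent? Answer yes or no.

Form the matrix with these vectors as rows and row reduce.
R2 ← R2 + (17/12)·R1: [0, 115/12, -263/12, -43/12, 71/6]
R3 ← R3 − (2/3)·R1: [0, -10/3, 86/3, -2/3, -64/3]
R3 ← R3 + (8/23)·R2: [0, 0, 484/23, -44/23, -396/23]
3 nonzero rows, so the 3 vectors span a space of dimension 3.
Since 3 = 3, the vectors are linearly independent.

yes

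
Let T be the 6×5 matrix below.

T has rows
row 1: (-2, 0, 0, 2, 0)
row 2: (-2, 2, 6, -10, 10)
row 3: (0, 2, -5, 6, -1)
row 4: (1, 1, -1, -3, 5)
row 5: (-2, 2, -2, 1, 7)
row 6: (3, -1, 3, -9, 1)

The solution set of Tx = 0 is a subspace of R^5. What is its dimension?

0

Row reduce to echelon form.
R2 ← R2 − R1: [0, 2, 6, -12, 10]
R4 ← R4 + (1/2)·R1: [0, 1, -1, -2, 5]
R5 ← R5 − R1: [0, 2, -2, -1, 7]
R6 ← R6 + (3/2)·R1: [0, -1, 3, -6, 1]
R3 ← R3 − R2: [0, 0, -11, 18, -11]
R4 ← R4 − (1/2)·R2: [0, 0, -4, 4, 0]
R5 ← R5 − R2: [0, 0, -8, 11, -3]
R6 ← R6 + (1/2)·R2: [0, 0, 6, -12, 6]
R4 ← R4 − (4/11)·R3: [0, 0, 0, -28/11, 4]
R5 ← R5 − (8/11)·R3: [0, 0, 0, -23/11, 5]
R6 ← R6 + (6/11)·R3: [0, 0, 0, -24/11, 0]
R5 ← R5 − (23/28)·R4: [0, 0, 0, 0, 12/7]
R6 ← R6 − (6/7)·R4: [0, 0, 0, 0, -24/7]
R6 ← R6 + (2)·R5: [0, 0, 0, 0, 0]
5 nonzero rows, so rank(T) = 5.
T has 5 columns; by rank–nullity, nullity = 5 − 5 = 0.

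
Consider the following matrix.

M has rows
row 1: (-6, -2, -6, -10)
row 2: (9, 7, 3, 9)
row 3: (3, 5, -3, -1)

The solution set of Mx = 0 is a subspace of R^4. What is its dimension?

Row reduce to echelon form.
R2 ← R2 + (3/2)·R1: [0, 4, -6, -6]
R3 ← R3 + (1/2)·R1: [0, 4, -6, -6]
R3 ← R3 − R2: [0, 0, 0, 0]
2 nonzero rows, so rank(M) = 2.
M has 4 columns; by rank–nullity, nullity = 4 − 2 = 2.

2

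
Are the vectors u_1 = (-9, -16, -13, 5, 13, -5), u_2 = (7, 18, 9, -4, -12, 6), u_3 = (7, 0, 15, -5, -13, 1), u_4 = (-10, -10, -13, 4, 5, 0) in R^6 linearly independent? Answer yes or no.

Form the matrix with these vectors as rows and row reduce.
R2 ← R2 + (7/9)·R1: [0, 50/9, -10/9, -1/9, -17/9, 19/9]
R3 ← R3 + (7/9)·R1: [0, -112/9, 44/9, -10/9, -26/9, -26/9]
R4 ← R4 − (10/9)·R1: [0, 70/9, 13/9, -14/9, -85/9, 50/9]
R3 ← R3 + (56/25)·R2: [0, 0, 12/5, -34/25, -178/25, 46/25]
R4 ← R4 − (7/5)·R2: [0, 0, 3, -7/5, -34/5, 13/5]
R4 ← R4 − (5/4)·R3: [0, 0, 0, 3/10, 21/10, 3/10]
4 nonzero rows, so the 4 vectors span a space of dimension 4.
Since 4 = 4, the vectors are linearly independent.

yes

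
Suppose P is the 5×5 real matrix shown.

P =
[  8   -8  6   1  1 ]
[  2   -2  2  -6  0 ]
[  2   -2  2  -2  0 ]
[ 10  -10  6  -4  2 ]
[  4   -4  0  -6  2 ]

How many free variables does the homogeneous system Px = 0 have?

Row reduce to echelon form.
R2 ← R2 − (1/4)·R1: [0, 0, 1/2, -25/4, -1/4]
R3 ← R3 − (1/4)·R1: [0, 0, 1/2, -9/4, -1/4]
R4 ← R4 − (5/4)·R1: [0, 0, -3/2, -21/4, 3/4]
R5 ← R5 − (1/2)·R1: [0, 0, -3, -13/2, 3/2]
R3 ← R3 − R2: [0, 0, 0, 4, 0]
R4 ← R4 + (3)·R2: [0, 0, 0, -24, 0]
R5 ← R5 + (6)·R2: [0, 0, 0, -44, 0]
R4 ← R4 + (6)·R3: [0, 0, 0, 0, 0]
R5 ← R5 + (11)·R3: [0, 0, 0, 0, 0]
3 nonzero rows, so rank(P) = 3.
P has 5 columns; by rank–nullity, nullity = 5 − 3 = 2.

2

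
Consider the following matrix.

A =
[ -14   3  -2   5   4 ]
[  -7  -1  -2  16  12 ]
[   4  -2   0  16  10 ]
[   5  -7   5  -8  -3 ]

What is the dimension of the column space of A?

4

Row reduce to echelon form.
R2 ← R2 − (1/2)·R1: [0, -5/2, -1, 27/2, 10]
R3 ← R3 + (2/7)·R1: [0, -8/7, -4/7, 122/7, 78/7]
R4 ← R4 + (5/14)·R1: [0, -83/14, 30/7, -87/14, -11/7]
R3 ← R3 − (16/35)·R2: [0, 0, -4/35, 394/35, 46/7]
R4 ← R4 − (83/35)·R2: [0, 0, 233/35, -1338/35, -177/7]
R4 ← R4 + (233/4)·R3: [0, 0, 0, 1235/2, 715/2]
Echelon form has 4 nonzero rows, so rank(A) = 4.
The column space has dimension equal to the rank: 4.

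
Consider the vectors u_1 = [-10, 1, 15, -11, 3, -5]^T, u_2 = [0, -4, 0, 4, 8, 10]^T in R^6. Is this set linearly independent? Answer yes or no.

yes

Form the matrix with these vectors as rows and row reduce.
2 nonzero rows, so the 2 vectors span a space of dimension 2.
Since 2 = 2, the vectors are linearly independent.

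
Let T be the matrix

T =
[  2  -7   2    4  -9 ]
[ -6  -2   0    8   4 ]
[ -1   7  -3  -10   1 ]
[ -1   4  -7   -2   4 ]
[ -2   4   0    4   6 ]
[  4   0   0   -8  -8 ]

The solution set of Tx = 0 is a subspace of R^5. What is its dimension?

Row reduce to echelon form.
R2 ← R2 + (3)·R1: [0, -23, 6, 20, -23]
R3 ← R3 + (1/2)·R1: [0, 7/2, -2, -8, -7/2]
R4 ← R4 + (1/2)·R1: [0, 1/2, -6, 0, -1/2]
R5 ← R5 + R1: [0, -3, 2, 8, -3]
R6 ← R6 − (2)·R1: [0, 14, -4, -16, 10]
R3 ← R3 + (7/46)·R2: [0, 0, -25/23, -114/23, -7]
R4 ← R4 + (1/46)·R2: [0, 0, -135/23, 10/23, -1]
R5 ← R5 − (3/23)·R2: [0, 0, 28/23, 124/23, 0]
R6 ← R6 + (14/23)·R2: [0, 0, -8/23, -88/23, -4]
R4 ← R4 − (27/5)·R3: [0, 0, 0, 136/5, 184/5]
R5 ← R5 + (28/25)·R3: [0, 0, 0, -4/25, -196/25]
R6 ← R6 − (8/25)·R3: [0, 0, 0, -56/25, -44/25]
R5 ← R5 + (1/170)·R4: [0, 0, 0, 0, -648/85]
R6 ← R6 + (7/85)·R4: [0, 0, 0, 0, 108/85]
R6 ← R6 + (1/6)·R5: [0, 0, 0, 0, 0]
5 nonzero rows, so rank(T) = 5.
T has 5 columns; by rank–nullity, nullity = 5 − 5 = 0.

0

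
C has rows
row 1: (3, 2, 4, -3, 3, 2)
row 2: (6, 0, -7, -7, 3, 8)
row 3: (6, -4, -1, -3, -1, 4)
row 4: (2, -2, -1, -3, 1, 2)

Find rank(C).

Row reduce to echelon form.
R2 ← R2 − (2)·R1: [0, -4, -15, -1, -3, 4]
R3 ← R3 − (2)·R1: [0, -8, -9, 3, -7, 0]
R4 ← R4 − (2/3)·R1: [0, -10/3, -11/3, -1, -1, 2/3]
R3 ← R3 − (2)·R2: [0, 0, 21, 5, -1, -8]
R4 ← R4 − (5/6)·R2: [0, 0, 53/6, -1/6, 3/2, -8/3]
R4 ← R4 − (53/126)·R3: [0, 0, 0, -143/63, 121/63, 44/63]
Echelon form has 4 nonzero rows, so rank(C) = 4.

4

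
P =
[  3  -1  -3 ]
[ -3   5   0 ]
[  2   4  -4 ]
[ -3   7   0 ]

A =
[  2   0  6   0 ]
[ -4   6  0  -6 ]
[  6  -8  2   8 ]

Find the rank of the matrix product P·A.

First compute PA:
[[ -8,  18,  12, -18],
 [-26,  30, -18, -30],
 [-36,  56,   4, -56],
 [-34,  42, -18, -42]]
Now row reduce the product.
R2 ← R2 − (13/4)·R1: [0, -57/2, -57, 57/2]
R3 ← R3 − (9/2)·R1: [0, -25, -50, 25]
R4 ← R4 − (17/4)·R1: [0, -69/2, -69, 69/2]
R3 ← R3 − (50/57)·R2: [0, 0, 0, 0]
R4 ← R4 − (23/19)·R2: [0, 0, 0, 0]
2 nonzero rows, so rank(PA) = 2.

2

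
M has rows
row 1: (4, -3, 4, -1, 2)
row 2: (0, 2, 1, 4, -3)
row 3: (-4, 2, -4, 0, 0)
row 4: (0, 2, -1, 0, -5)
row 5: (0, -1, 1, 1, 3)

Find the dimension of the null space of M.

2

Row reduce to echelon form.
R3 ← R3 + R1: [0, -1, 0, -1, 2]
R3 ← R3 + (1/2)·R2: [0, 0, 1/2, 1, 1/2]
R4 ← R4 − R2: [0, 0, -2, -4, -2]
R5 ← R5 + (1/2)·R2: [0, 0, 3/2, 3, 3/2]
R4 ← R4 + (4)·R3: [0, 0, 0, 0, 0]
R5 ← R5 − (3)·R3: [0, 0, 0, 0, 0]
3 nonzero rows, so rank(M) = 3.
M has 5 columns; by rank–nullity, nullity = 5 − 3 = 2.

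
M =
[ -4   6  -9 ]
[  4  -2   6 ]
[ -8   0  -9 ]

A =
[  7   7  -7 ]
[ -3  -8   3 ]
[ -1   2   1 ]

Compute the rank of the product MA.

First compute MA:
[[-37, -94,  37],
 [ 28,  56, -28],
 [-47, -74,  47]]
Now row reduce the product.
R2 ← R2 + (28/37)·R1: [0, -560/37, 0]
R3 ← R3 − (47/37)·R1: [0, 1680/37, 0]
R3 ← R3 + (3)·R2: [0, 0, 0]
2 nonzero rows, so rank(MA) = 2.

2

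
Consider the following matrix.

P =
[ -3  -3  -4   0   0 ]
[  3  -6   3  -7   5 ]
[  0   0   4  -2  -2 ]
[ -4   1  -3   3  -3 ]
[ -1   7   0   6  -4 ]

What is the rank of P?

4

Row reduce to echelon form.
R2 ← R2 + R1: [0, -9, -1, -7, 5]
R4 ← R4 − (4/3)·R1: [0, 5, 7/3, 3, -3]
R5 ← R5 − (1/3)·R1: [0, 8, 4/3, 6, -4]
R4 ← R4 + (5/9)·R2: [0, 0, 16/9, -8/9, -2/9]
R5 ← R5 + (8/9)·R2: [0, 0, 4/9, -2/9, 4/9]
R4 ← R4 − (4/9)·R3: [0, 0, 0, 0, 2/3]
R5 ← R5 − (1/9)·R3: [0, 0, 0, 0, 2/3]
R5 ← R5 − R4: [0, 0, 0, 0, 0]
Echelon form has 4 nonzero rows, so rank(P) = 4.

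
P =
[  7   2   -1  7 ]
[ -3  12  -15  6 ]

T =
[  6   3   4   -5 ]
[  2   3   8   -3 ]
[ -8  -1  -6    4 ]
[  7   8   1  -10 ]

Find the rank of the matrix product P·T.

2

First compute PT:
[[103,  84,  57, -115],
 [168,  90, 180, -141]]
Now row reduce the product.
R2 ← R2 − (168/103)·R1: [0, -4842/103, 8964/103, 4797/103]
2 nonzero rows, so rank(PT) = 2.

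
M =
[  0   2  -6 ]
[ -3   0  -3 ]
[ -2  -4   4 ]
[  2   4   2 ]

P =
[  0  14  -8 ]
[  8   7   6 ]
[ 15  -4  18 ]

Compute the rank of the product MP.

3

First compute MP:
[[-74,  38, -96],
 [-45, -30, -30],
 [ 28, -72,  64],
 [ 62,  48,  44]]
Now row reduce the product.
R2 ← R2 − (45/74)·R1: [0, -1965/37, 1050/37]
R3 ← R3 + (14/37)·R1: [0, -2132/37, 1024/37]
R4 ← R4 + (31/37)·R1: [0, 2954/37, -1348/37]
R3 ← R3 − (2132/1965)·R2: [0, 0, -408/131]
R4 ← R4 + (2954/1965)·R2: [0, 0, 816/131]
R4 ← R4 + (2)·R3: [0, 0, 0]
3 nonzero rows, so rank(MP) = 3.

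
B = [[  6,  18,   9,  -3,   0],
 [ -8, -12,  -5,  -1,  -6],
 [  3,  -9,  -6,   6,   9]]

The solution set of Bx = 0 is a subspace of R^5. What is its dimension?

Row reduce to echelon form.
R2 ← R2 + (4/3)·R1: [0, 12, 7, -5, -6]
R3 ← R3 − (1/2)·R1: [0, -18, -21/2, 15/2, 9]
R3 ← R3 + (3/2)·R2: [0, 0, 0, 0, 0]
2 nonzero rows, so rank(B) = 2.
B has 5 columns; by rank–nullity, nullity = 5 − 2 = 3.

3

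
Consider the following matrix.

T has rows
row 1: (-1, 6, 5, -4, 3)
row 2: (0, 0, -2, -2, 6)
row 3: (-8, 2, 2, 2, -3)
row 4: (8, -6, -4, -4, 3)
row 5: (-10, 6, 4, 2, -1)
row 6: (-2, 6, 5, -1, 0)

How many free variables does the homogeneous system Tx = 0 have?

1

Row reduce to echelon form.
R3 ← R3 − (8)·R1: [0, -46, -38, 34, -27]
R4 ← R4 + (8)·R1: [0, 42, 36, -36, 27]
R5 ← R5 − (10)·R1: [0, -54, -46, 42, -31]
R6 ← R6 − (2)·R1: [0, -6, -5, 7, -6]
Swap R2 ↔ R3
R4 ← R4 + (21/23)·R2: [0, 0, 30/23, -114/23, 54/23]
R5 ← R5 − (27/23)·R2: [0, 0, -32/23, 48/23, 16/23]
R6 ← R6 − (3/23)·R2: [0, 0, -1/23, 59/23, -57/23]
R4 ← R4 + (15/23)·R3: [0, 0, 0, -144/23, 144/23]
R5 ← R5 − (16/23)·R3: [0, 0, 0, 80/23, -80/23]
R6 ← R6 − (1/46)·R3: [0, 0, 0, 60/23, -60/23]
R5 ← R5 + (5/9)·R4: [0, 0, 0, 0, 0]
R6 ← R6 + (5/12)·R4: [0, 0, 0, 0, 0]
4 nonzero rows, so rank(T) = 4.
T has 5 columns; by rank–nullity, nullity = 5 − 4 = 1.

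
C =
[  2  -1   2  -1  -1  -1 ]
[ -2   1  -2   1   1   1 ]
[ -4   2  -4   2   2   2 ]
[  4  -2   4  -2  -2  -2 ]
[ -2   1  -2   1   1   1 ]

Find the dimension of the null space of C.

5

Row reduce to echelon form.
R2 ← R2 + R1: [0, 0, 0, 0, 0, 0]
R3 ← R3 + (2)·R1: [0, 0, 0, 0, 0, 0]
R4 ← R4 − (2)·R1: [0, 0, 0, 0, 0, 0]
R5 ← R5 + R1: [0, 0, 0, 0, 0, 0]
1 nonzero row, so rank(C) = 1.
C has 6 columns; by rank–nullity, nullity = 6 − 1 = 5.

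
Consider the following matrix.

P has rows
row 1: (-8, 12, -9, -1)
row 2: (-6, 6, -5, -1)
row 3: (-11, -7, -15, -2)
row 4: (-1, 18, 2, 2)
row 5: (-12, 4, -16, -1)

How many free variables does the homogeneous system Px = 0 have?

0

Row reduce to echelon form.
R2 ← R2 − (3/4)·R1: [0, -3, 7/4, -1/4]
R3 ← R3 − (11/8)·R1: [0, -47/2, -21/8, -5/8]
R4 ← R4 − (1/8)·R1: [0, 33/2, 25/8, 17/8]
R5 ← R5 − (3/2)·R1: [0, -14, -5/2, 1/2]
R3 ← R3 − (47/6)·R2: [0, 0, -49/3, 4/3]
R4 ← R4 + (11/2)·R2: [0, 0, 51/4, 3/4]
R5 ← R5 − (14/3)·R2: [0, 0, -32/3, 5/3]
R4 ← R4 + (153/196)·R3: [0, 0, 0, 351/196]
R5 ← R5 − (32/49)·R3: [0, 0, 0, 39/49]
R5 ← R5 − (4/9)·R4: [0, 0, 0, 0]
4 nonzero rows, so rank(P) = 4.
P has 4 columns; by rank–nullity, nullity = 4 − 4 = 0.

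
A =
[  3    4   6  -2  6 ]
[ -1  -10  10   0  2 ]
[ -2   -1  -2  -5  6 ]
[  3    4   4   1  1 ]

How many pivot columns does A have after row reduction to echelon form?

Row reduce to echelon form.
R2 ← R2 + (1/3)·R1: [0, -26/3, 12, -2/3, 4]
R3 ← R3 + (2/3)·R1: [0, 5/3, 2, -19/3, 10]
R4 ← R4 − R1: [0, 0, -2, 3, -5]
R3 ← R3 + (5/26)·R2: [0, 0, 56/13, -84/13, 140/13]
R4 ← R4 + (13/28)·R3: [0, 0, 0, 0, 0]
Echelon form has 3 nonzero rows, so rank(A) = 3.
Each nonzero row contributes one pivot column: 3 pivot columns.

3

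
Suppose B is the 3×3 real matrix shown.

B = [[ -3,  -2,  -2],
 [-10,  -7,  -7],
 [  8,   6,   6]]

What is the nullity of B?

1

Row reduce to echelon form.
R2 ← R2 − (10/3)·R1: [0, -1/3, -1/3]
R3 ← R3 + (8/3)·R1: [0, 2/3, 2/3]
R3 ← R3 + (2)·R2: [0, 0, 0]
2 nonzero rows, so rank(B) = 2.
B has 3 columns; by rank–nullity, nullity = 3 − 2 = 1.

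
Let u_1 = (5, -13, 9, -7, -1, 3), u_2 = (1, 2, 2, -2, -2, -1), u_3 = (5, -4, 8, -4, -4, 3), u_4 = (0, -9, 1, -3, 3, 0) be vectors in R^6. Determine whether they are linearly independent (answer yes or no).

no

Form the matrix with these vectors as rows and row reduce.
R2 ← R2 − (1/5)·R1: [0, 23/5, 1/5, -3/5, -9/5, -8/5]
R3 ← R3 − R1: [0, 9, -1, 3, -3, 0]
R3 ← R3 − (45/23)·R2: [0, 0, -32/23, 96/23, 12/23, 72/23]
R4 ← R4 + (45/23)·R2: [0, 0, 32/23, -96/23, -12/23, -72/23]
R4 ← R4 + R3: [0, 0, 0, 0, 0, 0]
3 nonzero rows, so the 4 vectors span a space of dimension 3.
Since 3 < 4, the vectors are linearly dependent.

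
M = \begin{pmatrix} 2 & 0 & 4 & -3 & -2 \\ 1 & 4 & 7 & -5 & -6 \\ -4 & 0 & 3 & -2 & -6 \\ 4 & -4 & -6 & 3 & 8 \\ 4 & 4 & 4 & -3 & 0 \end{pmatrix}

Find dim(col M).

5

Row reduce to echelon form.
R2 ← R2 − (1/2)·R1: [0, 4, 5, -7/2, -5]
R3 ← R3 + (2)·R1: [0, 0, 11, -8, -10]
R4 ← R4 − (2)·R1: [0, -4, -14, 9, 12]
R5 ← R5 − (2)·R1: [0, 4, -4, 3, 4]
R4 ← R4 + R2: [0, 0, -9, 11/2, 7]
R5 ← R5 − R2: [0, 0, -9, 13/2, 9]
R4 ← R4 + (9/11)·R3: [0, 0, 0, -23/22, -13/11]
R5 ← R5 + (9/11)·R3: [0, 0, 0, -1/22, 9/11]
R5 ← R5 − (1/23)·R4: [0, 0, 0, 0, 20/23]
Echelon form has 5 nonzero rows, so rank(M) = 5.
The column space has dimension equal to the rank: 5.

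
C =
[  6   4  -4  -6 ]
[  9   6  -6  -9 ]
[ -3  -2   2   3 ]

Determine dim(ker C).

3

Row reduce to echelon form.
R2 ← R2 − (3/2)·R1: [0, 0, 0, 0]
R3 ← R3 + (1/2)·R1: [0, 0, 0, 0]
1 nonzero row, so rank(C) = 1.
C has 4 columns; by rank–nullity, nullity = 4 − 1 = 3.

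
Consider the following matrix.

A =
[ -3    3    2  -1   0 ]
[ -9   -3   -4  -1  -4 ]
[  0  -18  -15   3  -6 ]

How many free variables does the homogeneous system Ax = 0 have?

3

Row reduce to echelon form.
R2 ← R2 − (3)·R1: [0, -12, -10, 2, -4]
R3 ← R3 − (3/2)·R2: [0, 0, 0, 0, 0]
2 nonzero rows, so rank(A) = 2.
A has 5 columns; by rank–nullity, nullity = 5 − 2 = 3.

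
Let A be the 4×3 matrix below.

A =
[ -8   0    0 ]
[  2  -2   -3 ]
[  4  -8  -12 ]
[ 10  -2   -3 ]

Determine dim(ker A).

Row reduce to echelon form.
R2 ← R2 + (1/4)·R1: [0, -2, -3]
R3 ← R3 + (1/2)·R1: [0, -8, -12]
R4 ← R4 + (5/4)·R1: [0, -2, -3]
R3 ← R3 − (4)·R2: [0, 0, 0]
R4 ← R4 − R2: [0, 0, 0]
2 nonzero rows, so rank(A) = 2.
A has 3 columns; by rank–nullity, nullity = 3 − 2 = 1.

1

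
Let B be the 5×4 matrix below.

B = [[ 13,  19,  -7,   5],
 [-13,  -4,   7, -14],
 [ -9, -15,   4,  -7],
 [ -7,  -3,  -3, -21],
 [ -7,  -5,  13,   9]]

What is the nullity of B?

0

Row reduce to echelon form.
R2 ← R2 + R1: [0, 15, 0, -9]
R3 ← R3 + (9/13)·R1: [0, -24/13, -11/13, -46/13]
R4 ← R4 + (7/13)·R1: [0, 94/13, -88/13, -238/13]
R5 ← R5 + (7/13)·R1: [0, 68/13, 120/13, 152/13]
R3 ← R3 + (8/65)·R2: [0, 0, -11/13, -302/65]
R4 ← R4 − (94/195)·R2: [0, 0, -88/13, -908/65]
R5 ← R5 − (68/195)·R2: [0, 0, 120/13, 964/65]
R4 ← R4 − (8)·R3: [0, 0, 0, 116/5]
R5 ← R5 + (120/11)·R3: [0, 0, 0, -1972/55]
R5 ← R5 + (17/11)·R4: [0, 0, 0, 0]
4 nonzero rows, so rank(B) = 4.
B has 4 columns; by rank–nullity, nullity = 4 − 4 = 0.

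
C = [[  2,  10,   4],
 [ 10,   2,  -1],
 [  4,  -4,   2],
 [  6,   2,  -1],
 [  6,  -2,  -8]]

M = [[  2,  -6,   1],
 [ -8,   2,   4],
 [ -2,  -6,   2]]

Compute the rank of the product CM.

First compute CM:
[[-84, -16,  50],
 [  6, -50,  16],
 [ 36, -44,  -8],
 [ -2, -26,  12],
 [ 44,   8, -18]]
Now row reduce the product.
R2 ← R2 + (1/14)·R1: [0, -358/7, 137/7]
R3 ← R3 + (3/7)·R1: [0, -356/7, 94/7]
R4 ← R4 − (1/42)·R1: [0, -538/21, 227/21]
R5 ← R5 + (11/21)·R1: [0, -8/21, 172/21]
R3 ← R3 − (178/179)·R2: [0, 0, -1080/179]
R4 ← R4 − (269/537)·R2: [0, 0, 180/179]
R5 ← R5 − (4/537)·R2: [0, 0, 1440/179]
R4 ← R4 + (1/6)·R3: [0, 0, 0]
R5 ← R5 + (4/3)·R3: [0, 0, 0]
3 nonzero rows, so rank(CM) = 3.

3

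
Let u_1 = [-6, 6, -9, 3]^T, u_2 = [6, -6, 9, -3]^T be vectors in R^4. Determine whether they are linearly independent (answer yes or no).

no

Form the matrix with these vectors as rows and row reduce.
R2 ← R2 + R1: [0, 0, 0, 0]
1 nonzero row, so the 2 vectors span a space of dimension 1.
Since 1 < 2, the vectors are linearly dependent.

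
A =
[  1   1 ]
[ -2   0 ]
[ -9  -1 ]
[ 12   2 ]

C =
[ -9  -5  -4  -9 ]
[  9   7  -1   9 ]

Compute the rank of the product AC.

2

First compute AC:
[[  0,   2,  -5,   0],
 [ 18,  10,   8,  18],
 [ 72,  38,  37,  72],
 [-90, -46, -50, -90]]
Now row reduce the product.
Swap R1 ↔ R2
R3 ← R3 − (4)·R1: [0, -2, 5, 0]
R4 ← R4 + (5)·R1: [0, 4, -10, 0]
R3 ← R3 + R2: [0, 0, 0, 0]
R4 ← R4 − (2)·R2: [0, 0, 0, 0]
2 nonzero rows, so rank(AC) = 2.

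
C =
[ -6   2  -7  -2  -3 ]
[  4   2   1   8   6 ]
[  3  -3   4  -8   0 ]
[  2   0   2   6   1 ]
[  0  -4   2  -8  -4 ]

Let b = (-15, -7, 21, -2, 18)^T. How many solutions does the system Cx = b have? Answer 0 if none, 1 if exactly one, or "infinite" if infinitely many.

1

Row reduce the augmented matrix [C | b].
R2 ← R2 + (2/3)·R1: [0, 10/3, -11/3, 20/3, 4, -17]
R3 ← R3 + (1/2)·R1: [0, -2, 1/2, -9, -3/2, 27/2]
R4 ← R4 + (1/3)·R1: [0, 2/3, -1/3, 16/3, 0, -7]
R3 ← R3 + (3/5)·R2: [0, 0, -17/10, -5, 9/10, 33/10]
R4 ← R4 − (1/5)·R2: [0, 0, 2/5, 4, -4/5, -18/5]
R5 ← R5 + (6/5)·R2: [0, 0, -12/5, 0, 4/5, -12/5]
R4 ← R4 + (4/17)·R3: [0, 0, 0, 48/17, -10/17, -48/17]
R5 ← R5 − (24/17)·R3: [0, 0, 0, 120/17, -8/17, -120/17]
R5 ← R5 − (5/2)·R4: [0, 0, 0, 0, 1, 0]
The echelon form has 5 nonzero rows, and every pivot lies in the first 5 columns, so rank(C) = rank([C|b]) = 5.
The system is consistent.
rank = 5 = number of unknowns, so the solution is unique.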